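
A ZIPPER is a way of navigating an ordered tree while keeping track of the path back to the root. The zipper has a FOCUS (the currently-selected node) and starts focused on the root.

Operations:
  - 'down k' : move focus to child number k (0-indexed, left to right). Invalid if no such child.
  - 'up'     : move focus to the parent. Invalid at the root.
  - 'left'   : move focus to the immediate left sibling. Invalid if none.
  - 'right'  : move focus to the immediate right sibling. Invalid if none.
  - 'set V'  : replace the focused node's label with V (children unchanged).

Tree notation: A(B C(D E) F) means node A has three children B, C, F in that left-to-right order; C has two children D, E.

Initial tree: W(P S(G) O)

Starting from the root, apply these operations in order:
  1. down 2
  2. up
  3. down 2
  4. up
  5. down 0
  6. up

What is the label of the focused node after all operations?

Step 1 (down 2): focus=O path=2 depth=1 children=[] left=['P', 'S'] right=[] parent=W
Step 2 (up): focus=W path=root depth=0 children=['P', 'S', 'O'] (at root)
Step 3 (down 2): focus=O path=2 depth=1 children=[] left=['P', 'S'] right=[] parent=W
Step 4 (up): focus=W path=root depth=0 children=['P', 'S', 'O'] (at root)
Step 5 (down 0): focus=P path=0 depth=1 children=[] left=[] right=['S', 'O'] parent=W
Step 6 (up): focus=W path=root depth=0 children=['P', 'S', 'O'] (at root)

Answer: W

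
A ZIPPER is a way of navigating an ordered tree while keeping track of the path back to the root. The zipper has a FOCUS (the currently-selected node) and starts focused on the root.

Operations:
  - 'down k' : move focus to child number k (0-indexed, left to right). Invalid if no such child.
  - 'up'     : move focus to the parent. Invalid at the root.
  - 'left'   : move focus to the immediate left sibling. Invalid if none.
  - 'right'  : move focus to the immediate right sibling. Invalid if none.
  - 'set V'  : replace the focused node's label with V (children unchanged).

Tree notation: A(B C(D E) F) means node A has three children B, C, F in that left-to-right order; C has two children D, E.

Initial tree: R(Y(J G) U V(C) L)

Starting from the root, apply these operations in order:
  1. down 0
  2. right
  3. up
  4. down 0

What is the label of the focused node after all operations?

Answer: Y

Derivation:
Step 1 (down 0): focus=Y path=0 depth=1 children=['J', 'G'] left=[] right=['U', 'V', 'L'] parent=R
Step 2 (right): focus=U path=1 depth=1 children=[] left=['Y'] right=['V', 'L'] parent=R
Step 3 (up): focus=R path=root depth=0 children=['Y', 'U', 'V', 'L'] (at root)
Step 4 (down 0): focus=Y path=0 depth=1 children=['J', 'G'] left=[] right=['U', 'V', 'L'] parent=R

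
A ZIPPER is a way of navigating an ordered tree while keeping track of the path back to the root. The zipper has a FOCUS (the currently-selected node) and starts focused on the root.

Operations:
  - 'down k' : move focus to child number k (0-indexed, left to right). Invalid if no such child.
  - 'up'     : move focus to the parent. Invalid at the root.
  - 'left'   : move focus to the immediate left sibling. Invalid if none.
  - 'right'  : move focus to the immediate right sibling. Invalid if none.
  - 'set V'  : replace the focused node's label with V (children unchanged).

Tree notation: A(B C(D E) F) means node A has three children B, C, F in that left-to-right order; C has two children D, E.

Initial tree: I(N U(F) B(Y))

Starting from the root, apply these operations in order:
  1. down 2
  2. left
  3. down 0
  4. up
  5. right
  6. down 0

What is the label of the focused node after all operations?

Answer: Y

Derivation:
Step 1 (down 2): focus=B path=2 depth=1 children=['Y'] left=['N', 'U'] right=[] parent=I
Step 2 (left): focus=U path=1 depth=1 children=['F'] left=['N'] right=['B'] parent=I
Step 3 (down 0): focus=F path=1/0 depth=2 children=[] left=[] right=[] parent=U
Step 4 (up): focus=U path=1 depth=1 children=['F'] left=['N'] right=['B'] parent=I
Step 5 (right): focus=B path=2 depth=1 children=['Y'] left=['N', 'U'] right=[] parent=I
Step 6 (down 0): focus=Y path=2/0 depth=2 children=[] left=[] right=[] parent=B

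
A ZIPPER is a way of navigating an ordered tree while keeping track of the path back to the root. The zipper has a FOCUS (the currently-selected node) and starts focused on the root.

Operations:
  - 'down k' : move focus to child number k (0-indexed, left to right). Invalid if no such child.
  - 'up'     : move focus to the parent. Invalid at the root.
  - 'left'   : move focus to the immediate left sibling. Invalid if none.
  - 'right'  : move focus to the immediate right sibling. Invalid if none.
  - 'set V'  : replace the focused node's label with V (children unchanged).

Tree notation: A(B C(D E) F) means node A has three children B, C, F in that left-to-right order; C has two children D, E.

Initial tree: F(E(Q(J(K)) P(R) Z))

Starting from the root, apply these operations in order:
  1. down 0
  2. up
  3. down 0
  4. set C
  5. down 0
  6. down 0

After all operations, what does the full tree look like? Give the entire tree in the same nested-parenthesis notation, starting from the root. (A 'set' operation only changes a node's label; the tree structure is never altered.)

Step 1 (down 0): focus=E path=0 depth=1 children=['Q', 'P', 'Z'] left=[] right=[] parent=F
Step 2 (up): focus=F path=root depth=0 children=['E'] (at root)
Step 3 (down 0): focus=E path=0 depth=1 children=['Q', 'P', 'Z'] left=[] right=[] parent=F
Step 4 (set C): focus=C path=0 depth=1 children=['Q', 'P', 'Z'] left=[] right=[] parent=F
Step 5 (down 0): focus=Q path=0/0 depth=2 children=['J'] left=[] right=['P', 'Z'] parent=C
Step 6 (down 0): focus=J path=0/0/0 depth=3 children=['K'] left=[] right=[] parent=Q

Answer: F(C(Q(J(K)) P(R) Z))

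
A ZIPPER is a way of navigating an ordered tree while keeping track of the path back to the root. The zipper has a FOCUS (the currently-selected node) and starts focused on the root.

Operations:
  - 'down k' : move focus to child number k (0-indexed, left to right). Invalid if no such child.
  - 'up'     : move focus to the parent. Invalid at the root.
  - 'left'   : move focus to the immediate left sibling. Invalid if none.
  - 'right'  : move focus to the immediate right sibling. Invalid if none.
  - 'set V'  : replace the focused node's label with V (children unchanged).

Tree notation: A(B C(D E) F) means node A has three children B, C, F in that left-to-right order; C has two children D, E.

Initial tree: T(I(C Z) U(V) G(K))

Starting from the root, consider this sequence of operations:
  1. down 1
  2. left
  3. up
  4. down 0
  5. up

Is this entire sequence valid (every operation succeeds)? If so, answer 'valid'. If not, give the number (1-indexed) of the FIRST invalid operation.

Step 1 (down 1): focus=U path=1 depth=1 children=['V'] left=['I'] right=['G'] parent=T
Step 2 (left): focus=I path=0 depth=1 children=['C', 'Z'] left=[] right=['U', 'G'] parent=T
Step 3 (up): focus=T path=root depth=0 children=['I', 'U', 'G'] (at root)
Step 4 (down 0): focus=I path=0 depth=1 children=['C', 'Z'] left=[] right=['U', 'G'] parent=T
Step 5 (up): focus=T path=root depth=0 children=['I', 'U', 'G'] (at root)

Answer: valid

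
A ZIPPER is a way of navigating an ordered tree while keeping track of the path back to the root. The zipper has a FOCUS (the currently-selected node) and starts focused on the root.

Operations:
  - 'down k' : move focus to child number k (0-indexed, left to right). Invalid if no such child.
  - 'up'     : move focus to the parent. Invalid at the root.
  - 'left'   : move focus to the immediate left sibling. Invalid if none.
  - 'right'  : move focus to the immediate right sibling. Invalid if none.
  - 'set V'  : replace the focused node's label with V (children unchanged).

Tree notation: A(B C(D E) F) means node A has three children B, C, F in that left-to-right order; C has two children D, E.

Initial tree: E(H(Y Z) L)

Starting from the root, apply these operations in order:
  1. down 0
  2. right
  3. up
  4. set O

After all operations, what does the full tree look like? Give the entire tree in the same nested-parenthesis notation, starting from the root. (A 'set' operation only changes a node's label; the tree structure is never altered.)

Answer: O(H(Y Z) L)

Derivation:
Step 1 (down 0): focus=H path=0 depth=1 children=['Y', 'Z'] left=[] right=['L'] parent=E
Step 2 (right): focus=L path=1 depth=1 children=[] left=['H'] right=[] parent=E
Step 3 (up): focus=E path=root depth=0 children=['H', 'L'] (at root)
Step 4 (set O): focus=O path=root depth=0 children=['H', 'L'] (at root)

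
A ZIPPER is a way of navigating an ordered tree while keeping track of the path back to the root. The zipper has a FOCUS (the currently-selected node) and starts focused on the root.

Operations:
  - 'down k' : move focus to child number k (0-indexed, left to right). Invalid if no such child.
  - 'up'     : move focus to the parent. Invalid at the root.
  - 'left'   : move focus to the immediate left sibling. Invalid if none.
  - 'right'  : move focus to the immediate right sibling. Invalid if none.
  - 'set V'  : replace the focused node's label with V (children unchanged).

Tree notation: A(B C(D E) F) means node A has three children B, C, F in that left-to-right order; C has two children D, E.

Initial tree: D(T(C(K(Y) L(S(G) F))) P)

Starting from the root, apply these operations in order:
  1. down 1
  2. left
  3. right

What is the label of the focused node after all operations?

Answer: P

Derivation:
Step 1 (down 1): focus=P path=1 depth=1 children=[] left=['T'] right=[] parent=D
Step 2 (left): focus=T path=0 depth=1 children=['C'] left=[] right=['P'] parent=D
Step 3 (right): focus=P path=1 depth=1 children=[] left=['T'] right=[] parent=D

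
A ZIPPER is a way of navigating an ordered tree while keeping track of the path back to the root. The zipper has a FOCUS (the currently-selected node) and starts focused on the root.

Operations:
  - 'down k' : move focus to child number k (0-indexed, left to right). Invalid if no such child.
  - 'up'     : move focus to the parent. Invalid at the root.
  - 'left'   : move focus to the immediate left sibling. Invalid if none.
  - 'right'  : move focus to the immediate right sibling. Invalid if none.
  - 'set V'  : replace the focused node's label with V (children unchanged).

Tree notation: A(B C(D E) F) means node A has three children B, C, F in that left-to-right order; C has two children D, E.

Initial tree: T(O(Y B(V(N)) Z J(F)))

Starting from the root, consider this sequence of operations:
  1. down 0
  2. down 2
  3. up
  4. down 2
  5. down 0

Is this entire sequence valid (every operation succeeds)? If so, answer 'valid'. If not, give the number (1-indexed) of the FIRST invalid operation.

Step 1 (down 0): focus=O path=0 depth=1 children=['Y', 'B', 'Z', 'J'] left=[] right=[] parent=T
Step 2 (down 2): focus=Z path=0/2 depth=2 children=[] left=['Y', 'B'] right=['J'] parent=O
Step 3 (up): focus=O path=0 depth=1 children=['Y', 'B', 'Z', 'J'] left=[] right=[] parent=T
Step 4 (down 2): focus=Z path=0/2 depth=2 children=[] left=['Y', 'B'] right=['J'] parent=O
Step 5 (down 0): INVALID

Answer: 5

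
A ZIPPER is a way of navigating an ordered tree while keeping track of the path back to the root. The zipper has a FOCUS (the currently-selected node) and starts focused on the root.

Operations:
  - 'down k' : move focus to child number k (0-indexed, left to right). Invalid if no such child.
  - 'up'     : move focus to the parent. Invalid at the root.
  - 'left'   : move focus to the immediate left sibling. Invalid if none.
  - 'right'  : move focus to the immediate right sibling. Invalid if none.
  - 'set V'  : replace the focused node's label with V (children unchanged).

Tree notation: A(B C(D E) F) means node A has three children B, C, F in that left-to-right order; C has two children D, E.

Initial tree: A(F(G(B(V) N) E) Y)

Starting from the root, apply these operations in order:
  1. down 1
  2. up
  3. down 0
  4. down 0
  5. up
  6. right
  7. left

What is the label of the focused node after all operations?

Step 1 (down 1): focus=Y path=1 depth=1 children=[] left=['F'] right=[] parent=A
Step 2 (up): focus=A path=root depth=0 children=['F', 'Y'] (at root)
Step 3 (down 0): focus=F path=0 depth=1 children=['G', 'E'] left=[] right=['Y'] parent=A
Step 4 (down 0): focus=G path=0/0 depth=2 children=['B', 'N'] left=[] right=['E'] parent=F
Step 5 (up): focus=F path=0 depth=1 children=['G', 'E'] left=[] right=['Y'] parent=A
Step 6 (right): focus=Y path=1 depth=1 children=[] left=['F'] right=[] parent=A
Step 7 (left): focus=F path=0 depth=1 children=['G', 'E'] left=[] right=['Y'] parent=A

Answer: F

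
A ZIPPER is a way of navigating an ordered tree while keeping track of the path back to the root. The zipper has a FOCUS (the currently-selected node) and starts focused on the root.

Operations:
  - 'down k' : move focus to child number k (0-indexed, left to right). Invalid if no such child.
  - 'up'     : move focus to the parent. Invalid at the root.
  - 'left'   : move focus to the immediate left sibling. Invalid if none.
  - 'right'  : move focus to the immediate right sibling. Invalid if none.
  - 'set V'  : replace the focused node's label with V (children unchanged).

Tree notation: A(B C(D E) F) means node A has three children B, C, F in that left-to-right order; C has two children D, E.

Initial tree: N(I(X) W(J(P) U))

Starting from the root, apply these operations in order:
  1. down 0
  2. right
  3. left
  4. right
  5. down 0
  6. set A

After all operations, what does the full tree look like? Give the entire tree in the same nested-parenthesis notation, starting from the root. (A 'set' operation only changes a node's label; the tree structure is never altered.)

Step 1 (down 0): focus=I path=0 depth=1 children=['X'] left=[] right=['W'] parent=N
Step 2 (right): focus=W path=1 depth=1 children=['J', 'U'] left=['I'] right=[] parent=N
Step 3 (left): focus=I path=0 depth=1 children=['X'] left=[] right=['W'] parent=N
Step 4 (right): focus=W path=1 depth=1 children=['J', 'U'] left=['I'] right=[] parent=N
Step 5 (down 0): focus=J path=1/0 depth=2 children=['P'] left=[] right=['U'] parent=W
Step 6 (set A): focus=A path=1/0 depth=2 children=['P'] left=[] right=['U'] parent=W

Answer: N(I(X) W(A(P) U))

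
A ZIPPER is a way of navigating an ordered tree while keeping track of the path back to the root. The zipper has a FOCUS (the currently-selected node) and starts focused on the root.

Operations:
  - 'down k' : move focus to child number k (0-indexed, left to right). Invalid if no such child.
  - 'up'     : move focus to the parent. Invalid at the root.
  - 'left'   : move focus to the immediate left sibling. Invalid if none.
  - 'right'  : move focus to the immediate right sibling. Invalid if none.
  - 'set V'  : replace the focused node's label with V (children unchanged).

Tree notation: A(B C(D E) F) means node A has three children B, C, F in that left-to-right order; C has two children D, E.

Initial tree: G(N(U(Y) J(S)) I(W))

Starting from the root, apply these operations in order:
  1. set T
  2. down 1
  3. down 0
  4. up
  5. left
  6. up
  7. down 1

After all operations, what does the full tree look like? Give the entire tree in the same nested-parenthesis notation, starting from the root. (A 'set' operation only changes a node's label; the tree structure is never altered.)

Step 1 (set T): focus=T path=root depth=0 children=['N', 'I'] (at root)
Step 2 (down 1): focus=I path=1 depth=1 children=['W'] left=['N'] right=[] parent=T
Step 3 (down 0): focus=W path=1/0 depth=2 children=[] left=[] right=[] parent=I
Step 4 (up): focus=I path=1 depth=1 children=['W'] left=['N'] right=[] parent=T
Step 5 (left): focus=N path=0 depth=1 children=['U', 'J'] left=[] right=['I'] parent=T
Step 6 (up): focus=T path=root depth=0 children=['N', 'I'] (at root)
Step 7 (down 1): focus=I path=1 depth=1 children=['W'] left=['N'] right=[] parent=T

Answer: T(N(U(Y) J(S)) I(W))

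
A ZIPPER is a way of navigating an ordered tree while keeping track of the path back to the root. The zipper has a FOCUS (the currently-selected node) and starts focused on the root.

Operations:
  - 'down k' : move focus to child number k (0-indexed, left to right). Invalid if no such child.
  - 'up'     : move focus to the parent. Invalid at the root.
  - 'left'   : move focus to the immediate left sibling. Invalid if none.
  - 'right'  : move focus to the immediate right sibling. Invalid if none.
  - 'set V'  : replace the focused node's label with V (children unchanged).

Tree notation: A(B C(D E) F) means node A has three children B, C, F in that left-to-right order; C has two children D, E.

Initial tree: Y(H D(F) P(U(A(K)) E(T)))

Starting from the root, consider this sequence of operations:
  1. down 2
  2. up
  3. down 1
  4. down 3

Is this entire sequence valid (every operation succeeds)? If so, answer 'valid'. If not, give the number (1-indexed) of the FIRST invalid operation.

Answer: 4

Derivation:
Step 1 (down 2): focus=P path=2 depth=1 children=['U', 'E'] left=['H', 'D'] right=[] parent=Y
Step 2 (up): focus=Y path=root depth=0 children=['H', 'D', 'P'] (at root)
Step 3 (down 1): focus=D path=1 depth=1 children=['F'] left=['H'] right=['P'] parent=Y
Step 4 (down 3): INVALID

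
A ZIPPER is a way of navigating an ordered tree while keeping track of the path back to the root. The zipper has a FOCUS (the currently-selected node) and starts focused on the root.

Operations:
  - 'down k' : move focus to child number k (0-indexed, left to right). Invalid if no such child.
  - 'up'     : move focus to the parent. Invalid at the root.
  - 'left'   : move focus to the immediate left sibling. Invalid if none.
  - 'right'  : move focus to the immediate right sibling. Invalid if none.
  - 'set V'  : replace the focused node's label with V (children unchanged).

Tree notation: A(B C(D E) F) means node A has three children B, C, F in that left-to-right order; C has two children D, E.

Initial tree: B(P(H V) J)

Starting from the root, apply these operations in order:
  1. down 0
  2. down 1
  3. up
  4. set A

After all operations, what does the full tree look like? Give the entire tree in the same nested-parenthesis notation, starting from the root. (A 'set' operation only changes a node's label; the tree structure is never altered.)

Step 1 (down 0): focus=P path=0 depth=1 children=['H', 'V'] left=[] right=['J'] parent=B
Step 2 (down 1): focus=V path=0/1 depth=2 children=[] left=['H'] right=[] parent=P
Step 3 (up): focus=P path=0 depth=1 children=['H', 'V'] left=[] right=['J'] parent=B
Step 4 (set A): focus=A path=0 depth=1 children=['H', 'V'] left=[] right=['J'] parent=B

Answer: B(A(H V) J)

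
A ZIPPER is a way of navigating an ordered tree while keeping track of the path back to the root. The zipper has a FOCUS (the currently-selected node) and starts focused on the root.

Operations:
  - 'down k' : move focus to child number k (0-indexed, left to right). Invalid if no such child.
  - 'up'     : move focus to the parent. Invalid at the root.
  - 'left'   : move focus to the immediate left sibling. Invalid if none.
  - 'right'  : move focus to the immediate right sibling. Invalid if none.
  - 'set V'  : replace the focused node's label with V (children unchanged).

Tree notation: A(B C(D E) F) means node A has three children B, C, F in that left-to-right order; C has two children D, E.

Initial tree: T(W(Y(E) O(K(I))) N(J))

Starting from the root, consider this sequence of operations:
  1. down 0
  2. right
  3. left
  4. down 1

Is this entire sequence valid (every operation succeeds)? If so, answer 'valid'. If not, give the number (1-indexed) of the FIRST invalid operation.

Answer: valid

Derivation:
Step 1 (down 0): focus=W path=0 depth=1 children=['Y', 'O'] left=[] right=['N'] parent=T
Step 2 (right): focus=N path=1 depth=1 children=['J'] left=['W'] right=[] parent=T
Step 3 (left): focus=W path=0 depth=1 children=['Y', 'O'] left=[] right=['N'] parent=T
Step 4 (down 1): focus=O path=0/1 depth=2 children=['K'] left=['Y'] right=[] parent=W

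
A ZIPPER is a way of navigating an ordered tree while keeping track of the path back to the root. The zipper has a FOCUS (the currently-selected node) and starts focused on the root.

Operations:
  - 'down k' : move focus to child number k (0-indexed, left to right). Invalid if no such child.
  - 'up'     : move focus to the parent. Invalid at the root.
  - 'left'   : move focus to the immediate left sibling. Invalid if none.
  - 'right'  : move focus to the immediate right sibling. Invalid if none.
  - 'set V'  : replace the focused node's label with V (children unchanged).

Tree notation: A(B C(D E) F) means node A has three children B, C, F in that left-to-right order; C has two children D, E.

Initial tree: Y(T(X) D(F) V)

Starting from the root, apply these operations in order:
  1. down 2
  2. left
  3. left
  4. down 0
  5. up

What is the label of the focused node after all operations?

Step 1 (down 2): focus=V path=2 depth=1 children=[] left=['T', 'D'] right=[] parent=Y
Step 2 (left): focus=D path=1 depth=1 children=['F'] left=['T'] right=['V'] parent=Y
Step 3 (left): focus=T path=0 depth=1 children=['X'] left=[] right=['D', 'V'] parent=Y
Step 4 (down 0): focus=X path=0/0 depth=2 children=[] left=[] right=[] parent=T
Step 5 (up): focus=T path=0 depth=1 children=['X'] left=[] right=['D', 'V'] parent=Y

Answer: T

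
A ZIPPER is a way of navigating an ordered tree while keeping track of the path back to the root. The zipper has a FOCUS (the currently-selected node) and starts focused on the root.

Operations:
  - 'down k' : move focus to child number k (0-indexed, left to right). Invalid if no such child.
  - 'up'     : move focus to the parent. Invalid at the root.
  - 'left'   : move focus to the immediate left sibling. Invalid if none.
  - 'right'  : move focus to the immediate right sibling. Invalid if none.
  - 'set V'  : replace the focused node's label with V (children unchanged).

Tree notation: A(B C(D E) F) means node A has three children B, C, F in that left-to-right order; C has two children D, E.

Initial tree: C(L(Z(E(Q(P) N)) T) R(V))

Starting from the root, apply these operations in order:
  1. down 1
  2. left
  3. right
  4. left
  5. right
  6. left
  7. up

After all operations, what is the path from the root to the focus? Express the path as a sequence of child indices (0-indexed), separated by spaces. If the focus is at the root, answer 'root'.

Step 1 (down 1): focus=R path=1 depth=1 children=['V'] left=['L'] right=[] parent=C
Step 2 (left): focus=L path=0 depth=1 children=['Z', 'T'] left=[] right=['R'] parent=C
Step 3 (right): focus=R path=1 depth=1 children=['V'] left=['L'] right=[] parent=C
Step 4 (left): focus=L path=0 depth=1 children=['Z', 'T'] left=[] right=['R'] parent=C
Step 5 (right): focus=R path=1 depth=1 children=['V'] left=['L'] right=[] parent=C
Step 6 (left): focus=L path=0 depth=1 children=['Z', 'T'] left=[] right=['R'] parent=C
Step 7 (up): focus=C path=root depth=0 children=['L', 'R'] (at root)

Answer: root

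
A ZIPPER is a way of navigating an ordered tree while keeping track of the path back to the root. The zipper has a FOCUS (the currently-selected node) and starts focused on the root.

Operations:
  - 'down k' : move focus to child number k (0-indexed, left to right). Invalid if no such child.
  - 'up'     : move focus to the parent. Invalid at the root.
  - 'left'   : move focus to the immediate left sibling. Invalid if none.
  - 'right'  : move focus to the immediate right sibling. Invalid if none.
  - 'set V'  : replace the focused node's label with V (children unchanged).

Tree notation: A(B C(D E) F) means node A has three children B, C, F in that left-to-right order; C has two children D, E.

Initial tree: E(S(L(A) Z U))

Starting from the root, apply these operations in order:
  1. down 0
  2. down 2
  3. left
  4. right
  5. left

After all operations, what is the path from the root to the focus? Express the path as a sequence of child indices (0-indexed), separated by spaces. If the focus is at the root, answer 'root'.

Step 1 (down 0): focus=S path=0 depth=1 children=['L', 'Z', 'U'] left=[] right=[] parent=E
Step 2 (down 2): focus=U path=0/2 depth=2 children=[] left=['L', 'Z'] right=[] parent=S
Step 3 (left): focus=Z path=0/1 depth=2 children=[] left=['L'] right=['U'] parent=S
Step 4 (right): focus=U path=0/2 depth=2 children=[] left=['L', 'Z'] right=[] parent=S
Step 5 (left): focus=Z path=0/1 depth=2 children=[] left=['L'] right=['U'] parent=S

Answer: 0 1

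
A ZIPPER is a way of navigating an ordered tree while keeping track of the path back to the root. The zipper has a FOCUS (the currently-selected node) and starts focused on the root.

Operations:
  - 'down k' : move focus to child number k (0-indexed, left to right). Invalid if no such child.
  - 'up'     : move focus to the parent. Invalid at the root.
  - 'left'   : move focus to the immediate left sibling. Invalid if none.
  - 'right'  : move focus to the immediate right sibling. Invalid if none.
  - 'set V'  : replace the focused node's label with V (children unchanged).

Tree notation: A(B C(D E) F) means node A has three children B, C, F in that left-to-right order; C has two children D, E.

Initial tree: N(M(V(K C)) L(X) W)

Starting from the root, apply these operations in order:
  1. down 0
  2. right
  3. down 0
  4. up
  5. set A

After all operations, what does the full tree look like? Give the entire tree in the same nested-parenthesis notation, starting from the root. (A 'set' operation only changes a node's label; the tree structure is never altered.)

Step 1 (down 0): focus=M path=0 depth=1 children=['V'] left=[] right=['L', 'W'] parent=N
Step 2 (right): focus=L path=1 depth=1 children=['X'] left=['M'] right=['W'] parent=N
Step 3 (down 0): focus=X path=1/0 depth=2 children=[] left=[] right=[] parent=L
Step 4 (up): focus=L path=1 depth=1 children=['X'] left=['M'] right=['W'] parent=N
Step 5 (set A): focus=A path=1 depth=1 children=['X'] left=['M'] right=['W'] parent=N

Answer: N(M(V(K C)) A(X) W)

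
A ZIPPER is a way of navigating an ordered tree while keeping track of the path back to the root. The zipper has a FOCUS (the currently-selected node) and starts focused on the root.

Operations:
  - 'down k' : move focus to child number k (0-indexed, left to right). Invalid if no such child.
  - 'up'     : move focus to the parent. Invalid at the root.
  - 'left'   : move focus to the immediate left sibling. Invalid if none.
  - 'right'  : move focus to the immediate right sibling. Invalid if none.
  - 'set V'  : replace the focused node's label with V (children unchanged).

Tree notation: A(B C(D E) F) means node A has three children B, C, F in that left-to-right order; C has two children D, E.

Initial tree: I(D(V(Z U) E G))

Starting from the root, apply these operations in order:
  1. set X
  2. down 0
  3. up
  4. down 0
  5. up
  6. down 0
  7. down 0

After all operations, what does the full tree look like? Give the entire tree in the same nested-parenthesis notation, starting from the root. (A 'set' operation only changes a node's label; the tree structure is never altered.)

Answer: X(D(V(Z U) E G))

Derivation:
Step 1 (set X): focus=X path=root depth=0 children=['D'] (at root)
Step 2 (down 0): focus=D path=0 depth=1 children=['V', 'E', 'G'] left=[] right=[] parent=X
Step 3 (up): focus=X path=root depth=0 children=['D'] (at root)
Step 4 (down 0): focus=D path=0 depth=1 children=['V', 'E', 'G'] left=[] right=[] parent=X
Step 5 (up): focus=X path=root depth=0 children=['D'] (at root)
Step 6 (down 0): focus=D path=0 depth=1 children=['V', 'E', 'G'] left=[] right=[] parent=X
Step 7 (down 0): focus=V path=0/0 depth=2 children=['Z', 'U'] left=[] right=['E', 'G'] parent=D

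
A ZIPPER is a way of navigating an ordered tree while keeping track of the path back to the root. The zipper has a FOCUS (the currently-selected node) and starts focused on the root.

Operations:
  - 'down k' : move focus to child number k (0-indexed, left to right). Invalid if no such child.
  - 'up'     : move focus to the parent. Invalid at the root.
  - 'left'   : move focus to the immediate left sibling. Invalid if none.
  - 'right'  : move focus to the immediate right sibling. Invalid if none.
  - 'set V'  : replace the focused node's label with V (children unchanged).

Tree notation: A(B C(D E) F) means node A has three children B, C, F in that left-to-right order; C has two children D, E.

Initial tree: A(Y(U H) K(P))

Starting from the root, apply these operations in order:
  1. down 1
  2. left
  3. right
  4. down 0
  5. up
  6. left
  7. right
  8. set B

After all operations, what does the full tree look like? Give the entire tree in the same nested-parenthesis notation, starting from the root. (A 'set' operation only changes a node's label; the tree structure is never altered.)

Answer: A(Y(U H) B(P))

Derivation:
Step 1 (down 1): focus=K path=1 depth=1 children=['P'] left=['Y'] right=[] parent=A
Step 2 (left): focus=Y path=0 depth=1 children=['U', 'H'] left=[] right=['K'] parent=A
Step 3 (right): focus=K path=1 depth=1 children=['P'] left=['Y'] right=[] parent=A
Step 4 (down 0): focus=P path=1/0 depth=2 children=[] left=[] right=[] parent=K
Step 5 (up): focus=K path=1 depth=1 children=['P'] left=['Y'] right=[] parent=A
Step 6 (left): focus=Y path=0 depth=1 children=['U', 'H'] left=[] right=['K'] parent=A
Step 7 (right): focus=K path=1 depth=1 children=['P'] left=['Y'] right=[] parent=A
Step 8 (set B): focus=B path=1 depth=1 children=['P'] left=['Y'] right=[] parent=A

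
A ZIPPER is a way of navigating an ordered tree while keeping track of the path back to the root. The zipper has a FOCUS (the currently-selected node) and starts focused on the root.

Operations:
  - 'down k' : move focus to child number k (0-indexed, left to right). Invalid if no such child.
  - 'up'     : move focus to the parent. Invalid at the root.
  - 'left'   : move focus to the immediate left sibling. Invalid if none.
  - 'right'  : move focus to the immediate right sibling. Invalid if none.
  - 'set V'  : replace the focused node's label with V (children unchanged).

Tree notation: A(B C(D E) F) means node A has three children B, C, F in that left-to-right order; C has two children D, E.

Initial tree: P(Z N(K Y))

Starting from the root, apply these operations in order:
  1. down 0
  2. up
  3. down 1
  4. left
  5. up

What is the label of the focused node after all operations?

Answer: P

Derivation:
Step 1 (down 0): focus=Z path=0 depth=1 children=[] left=[] right=['N'] parent=P
Step 2 (up): focus=P path=root depth=0 children=['Z', 'N'] (at root)
Step 3 (down 1): focus=N path=1 depth=1 children=['K', 'Y'] left=['Z'] right=[] parent=P
Step 4 (left): focus=Z path=0 depth=1 children=[] left=[] right=['N'] parent=P
Step 5 (up): focus=P path=root depth=0 children=['Z', 'N'] (at root)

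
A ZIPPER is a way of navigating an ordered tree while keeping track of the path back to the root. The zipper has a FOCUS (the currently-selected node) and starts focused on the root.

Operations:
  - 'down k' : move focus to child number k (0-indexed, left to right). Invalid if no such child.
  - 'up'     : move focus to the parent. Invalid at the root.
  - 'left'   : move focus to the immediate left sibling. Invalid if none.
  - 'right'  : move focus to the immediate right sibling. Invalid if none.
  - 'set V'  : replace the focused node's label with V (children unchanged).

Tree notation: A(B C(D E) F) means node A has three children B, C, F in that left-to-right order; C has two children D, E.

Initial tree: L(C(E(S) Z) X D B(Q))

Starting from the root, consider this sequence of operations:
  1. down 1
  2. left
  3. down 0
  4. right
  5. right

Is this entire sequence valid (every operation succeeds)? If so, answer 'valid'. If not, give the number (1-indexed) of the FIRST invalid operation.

Answer: 5

Derivation:
Step 1 (down 1): focus=X path=1 depth=1 children=[] left=['C'] right=['D', 'B'] parent=L
Step 2 (left): focus=C path=0 depth=1 children=['E', 'Z'] left=[] right=['X', 'D', 'B'] parent=L
Step 3 (down 0): focus=E path=0/0 depth=2 children=['S'] left=[] right=['Z'] parent=C
Step 4 (right): focus=Z path=0/1 depth=2 children=[] left=['E'] right=[] parent=C
Step 5 (right): INVALID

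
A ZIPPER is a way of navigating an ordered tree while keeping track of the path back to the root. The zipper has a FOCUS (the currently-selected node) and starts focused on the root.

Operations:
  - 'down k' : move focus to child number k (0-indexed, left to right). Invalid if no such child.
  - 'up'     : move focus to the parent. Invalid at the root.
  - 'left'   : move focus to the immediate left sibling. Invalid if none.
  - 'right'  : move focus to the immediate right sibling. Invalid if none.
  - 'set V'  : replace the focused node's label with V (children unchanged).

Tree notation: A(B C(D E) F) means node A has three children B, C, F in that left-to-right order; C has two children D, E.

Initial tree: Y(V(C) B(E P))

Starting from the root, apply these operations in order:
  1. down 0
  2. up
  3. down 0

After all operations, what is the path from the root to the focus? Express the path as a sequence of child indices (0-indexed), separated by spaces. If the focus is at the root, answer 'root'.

Answer: 0

Derivation:
Step 1 (down 0): focus=V path=0 depth=1 children=['C'] left=[] right=['B'] parent=Y
Step 2 (up): focus=Y path=root depth=0 children=['V', 'B'] (at root)
Step 3 (down 0): focus=V path=0 depth=1 children=['C'] left=[] right=['B'] parent=Y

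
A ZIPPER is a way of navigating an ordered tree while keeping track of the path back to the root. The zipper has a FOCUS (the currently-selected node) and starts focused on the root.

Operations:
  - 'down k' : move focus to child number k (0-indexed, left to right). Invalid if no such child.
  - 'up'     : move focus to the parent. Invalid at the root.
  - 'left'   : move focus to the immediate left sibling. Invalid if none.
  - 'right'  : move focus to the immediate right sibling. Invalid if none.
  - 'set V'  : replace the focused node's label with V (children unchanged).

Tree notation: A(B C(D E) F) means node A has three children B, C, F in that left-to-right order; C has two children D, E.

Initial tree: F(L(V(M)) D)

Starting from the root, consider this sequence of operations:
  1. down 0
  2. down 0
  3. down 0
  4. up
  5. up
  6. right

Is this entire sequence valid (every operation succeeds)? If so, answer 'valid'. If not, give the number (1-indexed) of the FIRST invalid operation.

Answer: valid

Derivation:
Step 1 (down 0): focus=L path=0 depth=1 children=['V'] left=[] right=['D'] parent=F
Step 2 (down 0): focus=V path=0/0 depth=2 children=['M'] left=[] right=[] parent=L
Step 3 (down 0): focus=M path=0/0/0 depth=3 children=[] left=[] right=[] parent=V
Step 4 (up): focus=V path=0/0 depth=2 children=['M'] left=[] right=[] parent=L
Step 5 (up): focus=L path=0 depth=1 children=['V'] left=[] right=['D'] parent=F
Step 6 (right): focus=D path=1 depth=1 children=[] left=['L'] right=[] parent=F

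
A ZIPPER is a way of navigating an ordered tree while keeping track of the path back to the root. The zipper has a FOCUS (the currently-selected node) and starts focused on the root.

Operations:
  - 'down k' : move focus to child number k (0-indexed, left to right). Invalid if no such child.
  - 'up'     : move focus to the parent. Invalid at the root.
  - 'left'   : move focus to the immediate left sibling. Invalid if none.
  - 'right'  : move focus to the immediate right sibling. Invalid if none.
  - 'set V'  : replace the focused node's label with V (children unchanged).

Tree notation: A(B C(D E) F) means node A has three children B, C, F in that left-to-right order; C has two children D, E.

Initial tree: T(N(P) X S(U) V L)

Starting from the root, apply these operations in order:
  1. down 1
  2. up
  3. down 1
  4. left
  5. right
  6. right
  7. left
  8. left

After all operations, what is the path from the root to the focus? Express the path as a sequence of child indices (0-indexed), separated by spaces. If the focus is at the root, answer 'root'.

Answer: 0

Derivation:
Step 1 (down 1): focus=X path=1 depth=1 children=[] left=['N'] right=['S', 'V', 'L'] parent=T
Step 2 (up): focus=T path=root depth=0 children=['N', 'X', 'S', 'V', 'L'] (at root)
Step 3 (down 1): focus=X path=1 depth=1 children=[] left=['N'] right=['S', 'V', 'L'] parent=T
Step 4 (left): focus=N path=0 depth=1 children=['P'] left=[] right=['X', 'S', 'V', 'L'] parent=T
Step 5 (right): focus=X path=1 depth=1 children=[] left=['N'] right=['S', 'V', 'L'] parent=T
Step 6 (right): focus=S path=2 depth=1 children=['U'] left=['N', 'X'] right=['V', 'L'] parent=T
Step 7 (left): focus=X path=1 depth=1 children=[] left=['N'] right=['S', 'V', 'L'] parent=T
Step 8 (left): focus=N path=0 depth=1 children=['P'] left=[] right=['X', 'S', 'V', 'L'] parent=T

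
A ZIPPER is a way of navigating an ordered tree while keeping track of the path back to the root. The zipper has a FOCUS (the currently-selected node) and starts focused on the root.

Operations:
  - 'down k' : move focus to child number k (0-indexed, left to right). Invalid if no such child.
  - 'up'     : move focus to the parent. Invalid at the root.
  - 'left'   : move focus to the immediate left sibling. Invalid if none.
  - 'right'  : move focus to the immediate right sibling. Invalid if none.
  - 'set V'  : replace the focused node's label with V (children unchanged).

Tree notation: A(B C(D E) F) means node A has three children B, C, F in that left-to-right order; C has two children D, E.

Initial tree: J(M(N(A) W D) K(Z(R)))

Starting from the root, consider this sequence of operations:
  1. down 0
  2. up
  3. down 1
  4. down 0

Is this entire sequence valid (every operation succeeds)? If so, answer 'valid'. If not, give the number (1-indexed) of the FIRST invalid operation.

Step 1 (down 0): focus=M path=0 depth=1 children=['N', 'W', 'D'] left=[] right=['K'] parent=J
Step 2 (up): focus=J path=root depth=0 children=['M', 'K'] (at root)
Step 3 (down 1): focus=K path=1 depth=1 children=['Z'] left=['M'] right=[] parent=J
Step 4 (down 0): focus=Z path=1/0 depth=2 children=['R'] left=[] right=[] parent=K

Answer: valid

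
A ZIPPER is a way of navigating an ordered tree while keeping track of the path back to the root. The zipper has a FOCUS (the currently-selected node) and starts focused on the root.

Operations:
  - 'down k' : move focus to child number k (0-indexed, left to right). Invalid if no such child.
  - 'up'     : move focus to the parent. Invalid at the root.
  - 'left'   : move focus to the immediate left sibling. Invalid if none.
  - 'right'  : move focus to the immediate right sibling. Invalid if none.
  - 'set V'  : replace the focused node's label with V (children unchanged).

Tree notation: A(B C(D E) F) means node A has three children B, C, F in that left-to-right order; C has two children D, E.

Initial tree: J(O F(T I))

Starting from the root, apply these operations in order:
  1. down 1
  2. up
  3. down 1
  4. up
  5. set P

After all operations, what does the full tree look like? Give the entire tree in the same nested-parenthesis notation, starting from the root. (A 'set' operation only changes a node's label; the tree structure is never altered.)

Step 1 (down 1): focus=F path=1 depth=1 children=['T', 'I'] left=['O'] right=[] parent=J
Step 2 (up): focus=J path=root depth=0 children=['O', 'F'] (at root)
Step 3 (down 1): focus=F path=1 depth=1 children=['T', 'I'] left=['O'] right=[] parent=J
Step 4 (up): focus=J path=root depth=0 children=['O', 'F'] (at root)
Step 5 (set P): focus=P path=root depth=0 children=['O', 'F'] (at root)

Answer: P(O F(T I))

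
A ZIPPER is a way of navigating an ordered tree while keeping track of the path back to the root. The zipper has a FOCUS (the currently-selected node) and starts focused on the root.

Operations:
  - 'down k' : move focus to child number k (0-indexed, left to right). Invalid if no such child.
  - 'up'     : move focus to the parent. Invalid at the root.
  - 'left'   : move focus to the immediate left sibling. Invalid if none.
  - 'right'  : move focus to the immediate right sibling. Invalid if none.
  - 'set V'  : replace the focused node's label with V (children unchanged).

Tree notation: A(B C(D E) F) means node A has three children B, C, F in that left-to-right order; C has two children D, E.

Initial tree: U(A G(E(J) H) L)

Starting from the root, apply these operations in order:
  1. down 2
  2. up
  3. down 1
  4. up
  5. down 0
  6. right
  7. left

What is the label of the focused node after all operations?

Step 1 (down 2): focus=L path=2 depth=1 children=[] left=['A', 'G'] right=[] parent=U
Step 2 (up): focus=U path=root depth=0 children=['A', 'G', 'L'] (at root)
Step 3 (down 1): focus=G path=1 depth=1 children=['E', 'H'] left=['A'] right=['L'] parent=U
Step 4 (up): focus=U path=root depth=0 children=['A', 'G', 'L'] (at root)
Step 5 (down 0): focus=A path=0 depth=1 children=[] left=[] right=['G', 'L'] parent=U
Step 6 (right): focus=G path=1 depth=1 children=['E', 'H'] left=['A'] right=['L'] parent=U
Step 7 (left): focus=A path=0 depth=1 children=[] left=[] right=['G', 'L'] parent=U

Answer: A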